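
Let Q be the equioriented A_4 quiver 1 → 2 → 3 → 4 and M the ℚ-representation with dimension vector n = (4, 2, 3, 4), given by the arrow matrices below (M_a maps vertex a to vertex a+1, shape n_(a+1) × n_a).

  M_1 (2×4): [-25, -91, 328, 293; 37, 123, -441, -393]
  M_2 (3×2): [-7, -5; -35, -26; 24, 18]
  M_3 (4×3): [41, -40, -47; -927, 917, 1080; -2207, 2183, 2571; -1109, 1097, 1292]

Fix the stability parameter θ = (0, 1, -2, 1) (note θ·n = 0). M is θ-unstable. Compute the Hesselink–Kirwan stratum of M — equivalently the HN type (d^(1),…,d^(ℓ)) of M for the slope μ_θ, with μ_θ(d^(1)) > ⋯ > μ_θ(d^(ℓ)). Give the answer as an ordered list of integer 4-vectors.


Via rank(M_{q-1}∘⋯∘M_p): M ≅ I[1,1]^2, I[1,4]^2, I[3,4], I[4,4].
μ_θ-semistable layers: μ^(1)=1; μ^(2)=0; μ^(3)=-1/3; μ^(4)=-2

((0, 0, 0, 4); (2, 0, 0, 0); (2, 2, 2, 0); (0, 0, 1, 0))


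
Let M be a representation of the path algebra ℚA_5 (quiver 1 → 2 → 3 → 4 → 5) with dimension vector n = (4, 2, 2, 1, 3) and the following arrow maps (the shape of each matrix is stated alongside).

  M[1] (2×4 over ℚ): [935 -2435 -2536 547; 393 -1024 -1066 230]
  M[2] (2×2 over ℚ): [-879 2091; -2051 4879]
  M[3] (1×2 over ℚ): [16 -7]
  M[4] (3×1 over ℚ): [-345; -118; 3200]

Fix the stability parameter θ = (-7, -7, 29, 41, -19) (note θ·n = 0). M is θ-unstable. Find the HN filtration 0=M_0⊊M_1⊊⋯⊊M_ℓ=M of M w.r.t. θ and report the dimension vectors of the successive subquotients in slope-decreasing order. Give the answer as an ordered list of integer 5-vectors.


Via rank(M_{q-1}∘⋯∘M_p): M ≅ I[1,1]^2, I[1,2], I[1,5], I[3,3], I[5,5]^2.
μ_θ-semistable layers: μ^(1)=29; μ^(2)=17; μ^(3)=-7; μ^(4)=-19

((0, 0, 1, 0, 0); (0, 0, 1, 1, 1); (4, 2, 0, 0, 0); (0, 0, 0, 0, 2))


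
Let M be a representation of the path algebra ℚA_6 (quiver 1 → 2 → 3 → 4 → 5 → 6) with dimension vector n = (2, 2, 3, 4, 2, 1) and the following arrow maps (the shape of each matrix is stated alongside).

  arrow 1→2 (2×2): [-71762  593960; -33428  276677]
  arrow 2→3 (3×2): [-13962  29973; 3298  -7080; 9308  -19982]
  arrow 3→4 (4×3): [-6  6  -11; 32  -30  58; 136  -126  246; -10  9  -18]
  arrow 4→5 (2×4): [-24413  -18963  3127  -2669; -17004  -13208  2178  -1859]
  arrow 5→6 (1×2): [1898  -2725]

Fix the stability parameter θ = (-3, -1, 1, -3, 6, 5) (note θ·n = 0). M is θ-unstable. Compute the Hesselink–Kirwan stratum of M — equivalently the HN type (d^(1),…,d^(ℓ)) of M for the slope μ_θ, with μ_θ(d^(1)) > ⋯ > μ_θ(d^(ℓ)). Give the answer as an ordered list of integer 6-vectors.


Via rank(M_{q-1}∘⋯∘M_p): M ≅ I[1,3], I[1,6], I[3,5], I[4,4]^2.
μ_θ-semistable layers: μ^(1)=6; μ^(2)=11/2; μ^(3)=1; μ^(4)=-1; μ^(5)=-3

((0, 0, 0, 0, 1, 0); (0, 0, 0, 0, 1, 1); (0, 0, 1, 0, 0, 0); (0, 2, 2, 2, 0, 0); (2, 0, 0, 2, 0, 0))


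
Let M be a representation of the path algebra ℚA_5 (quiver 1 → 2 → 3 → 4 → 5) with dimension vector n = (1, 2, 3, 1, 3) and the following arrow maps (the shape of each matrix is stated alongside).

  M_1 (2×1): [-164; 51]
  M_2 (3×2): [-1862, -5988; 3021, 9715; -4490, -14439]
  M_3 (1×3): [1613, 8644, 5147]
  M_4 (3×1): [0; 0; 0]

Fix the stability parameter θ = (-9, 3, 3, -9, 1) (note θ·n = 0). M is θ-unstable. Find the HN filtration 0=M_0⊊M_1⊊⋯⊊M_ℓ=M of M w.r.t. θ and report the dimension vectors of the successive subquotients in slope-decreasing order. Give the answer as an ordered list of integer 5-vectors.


Interval decomposition of M: I[1,4], I[2,3], I[3,3], I[5,5]^3.
HN type (ℓ=4): μ^(1)=3; μ^(2)=1; μ^(3)=-1; μ^(4)=-9

((0, 1, 2, 0, 0); (0, 0, 0, 0, 3); (0, 1, 1, 1, 0); (1, 0, 0, 0, 0))


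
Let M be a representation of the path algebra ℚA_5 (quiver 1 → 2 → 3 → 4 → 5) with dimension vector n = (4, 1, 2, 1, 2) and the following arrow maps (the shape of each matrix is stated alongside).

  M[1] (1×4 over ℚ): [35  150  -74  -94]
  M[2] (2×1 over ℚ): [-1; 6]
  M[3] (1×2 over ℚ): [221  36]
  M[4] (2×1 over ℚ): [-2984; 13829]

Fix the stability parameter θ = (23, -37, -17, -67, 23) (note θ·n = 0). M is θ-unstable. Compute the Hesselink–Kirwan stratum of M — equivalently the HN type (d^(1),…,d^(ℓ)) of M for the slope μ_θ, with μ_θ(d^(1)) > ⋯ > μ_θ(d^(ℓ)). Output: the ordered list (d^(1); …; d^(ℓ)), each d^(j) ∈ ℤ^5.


Barcode: M ≅ I[1,1]^3, I[1,5], I[3,3], I[5,5]. HN layers by μ_θ (3 steps, strictly decreasing):
  μ^(1)=23; μ^(2)=-17; μ^(3)=-49/2

((3, 0, 0, 0, 2); (0, 0, 1, 0, 0); (1, 1, 1, 1, 0))


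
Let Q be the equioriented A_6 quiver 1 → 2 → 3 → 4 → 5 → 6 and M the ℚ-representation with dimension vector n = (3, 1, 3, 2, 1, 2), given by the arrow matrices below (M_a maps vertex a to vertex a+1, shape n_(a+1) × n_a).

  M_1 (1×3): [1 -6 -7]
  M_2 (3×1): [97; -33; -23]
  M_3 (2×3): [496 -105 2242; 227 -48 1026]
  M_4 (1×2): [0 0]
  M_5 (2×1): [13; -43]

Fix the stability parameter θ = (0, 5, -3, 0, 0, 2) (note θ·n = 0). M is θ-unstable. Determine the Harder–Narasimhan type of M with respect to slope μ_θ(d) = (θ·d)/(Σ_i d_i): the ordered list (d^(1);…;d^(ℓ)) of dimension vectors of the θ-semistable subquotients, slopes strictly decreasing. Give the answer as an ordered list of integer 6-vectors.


Interval decomposition of M: I[1,1]^2, I[1,4], I[3,3], I[3,4], I[5,6], I[6,6].
HN type (ℓ=4): μ^(1)=2; μ^(2)=2/3; μ^(3)=0; μ^(4)=-3

((0, 0, 0, 0, 0, 2); (0, 1, 1, 1, 0, 0); (3, 0, 0, 1, 1, 0); (0, 0, 2, 0, 0, 0))


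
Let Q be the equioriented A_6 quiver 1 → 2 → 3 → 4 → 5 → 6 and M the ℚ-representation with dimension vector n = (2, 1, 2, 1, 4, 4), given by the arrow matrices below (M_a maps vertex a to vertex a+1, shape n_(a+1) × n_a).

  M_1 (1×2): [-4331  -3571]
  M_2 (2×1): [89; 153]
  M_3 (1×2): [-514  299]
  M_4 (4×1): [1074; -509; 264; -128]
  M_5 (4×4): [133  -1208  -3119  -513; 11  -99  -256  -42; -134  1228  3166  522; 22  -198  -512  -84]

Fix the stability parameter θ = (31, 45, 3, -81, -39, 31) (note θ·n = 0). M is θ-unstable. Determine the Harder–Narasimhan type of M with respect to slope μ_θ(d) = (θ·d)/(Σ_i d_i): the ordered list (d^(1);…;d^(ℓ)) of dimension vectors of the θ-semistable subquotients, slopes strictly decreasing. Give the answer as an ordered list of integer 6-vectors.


Barcode: M ≅ I[1,1], I[1,6], I[3,3], I[5,5]^2, I[5,6], I[6,6]^2. HN layers by μ_θ (4 steps, strictly decreasing):
  μ^(1)=31; μ^(2)=3; μ^(3)=-41/5; μ^(4)=-39

((1, 0, 0, 0, 0, 4); (0, 0, 1, 0, 0, 0); (1, 1, 1, 1, 1, 0); (0, 0, 0, 0, 3, 0))


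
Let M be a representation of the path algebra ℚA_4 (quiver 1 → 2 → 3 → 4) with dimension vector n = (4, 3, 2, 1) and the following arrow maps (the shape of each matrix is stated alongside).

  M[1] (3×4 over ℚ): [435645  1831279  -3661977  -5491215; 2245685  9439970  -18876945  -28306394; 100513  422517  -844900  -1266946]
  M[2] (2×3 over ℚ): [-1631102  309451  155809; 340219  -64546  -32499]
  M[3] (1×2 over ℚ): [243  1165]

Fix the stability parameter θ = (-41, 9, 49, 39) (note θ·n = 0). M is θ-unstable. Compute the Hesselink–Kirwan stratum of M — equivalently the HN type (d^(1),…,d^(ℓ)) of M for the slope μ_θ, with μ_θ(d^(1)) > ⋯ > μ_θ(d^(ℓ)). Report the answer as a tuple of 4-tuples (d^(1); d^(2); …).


Interval decomposition of M: I[1,1], I[1,2], I[1,3], I[1,4].
HN type (ℓ=4): μ^(1)=49; μ^(2)=44; μ^(3)=9; μ^(4)=-41

((0, 0, 1, 0); (0, 0, 1, 1); (0, 3, 0, 0); (4, 0, 0, 0))


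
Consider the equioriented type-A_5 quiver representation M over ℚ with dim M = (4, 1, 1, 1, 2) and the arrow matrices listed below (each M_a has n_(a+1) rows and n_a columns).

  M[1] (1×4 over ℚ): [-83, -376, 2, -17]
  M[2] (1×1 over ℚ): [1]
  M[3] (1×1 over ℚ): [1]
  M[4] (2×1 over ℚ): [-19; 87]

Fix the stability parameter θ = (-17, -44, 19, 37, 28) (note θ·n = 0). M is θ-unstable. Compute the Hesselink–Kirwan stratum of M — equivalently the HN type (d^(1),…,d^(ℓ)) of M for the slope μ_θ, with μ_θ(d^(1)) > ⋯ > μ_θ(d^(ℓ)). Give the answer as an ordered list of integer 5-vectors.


Interval decomposition of M: I[1,1]^3, I[1,5], I[5,5].
HN type (ℓ=5): μ^(1)=65/2; μ^(2)=28; μ^(3)=19; μ^(4)=-17; μ^(5)=-61/2

((0, 0, 0, 1, 1); (0, 0, 0, 0, 1); (0, 0, 1, 0, 0); (3, 0, 0, 0, 0); (1, 1, 0, 0, 0))


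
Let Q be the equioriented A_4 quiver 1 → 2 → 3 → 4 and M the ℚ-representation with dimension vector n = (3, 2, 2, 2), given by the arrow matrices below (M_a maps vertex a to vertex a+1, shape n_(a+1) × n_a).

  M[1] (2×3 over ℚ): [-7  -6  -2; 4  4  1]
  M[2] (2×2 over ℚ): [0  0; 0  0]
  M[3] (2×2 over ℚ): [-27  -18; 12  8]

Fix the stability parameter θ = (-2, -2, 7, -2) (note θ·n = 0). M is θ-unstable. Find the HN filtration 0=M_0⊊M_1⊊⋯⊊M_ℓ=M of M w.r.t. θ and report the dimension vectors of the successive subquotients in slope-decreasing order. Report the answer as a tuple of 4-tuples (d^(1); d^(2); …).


Interval decomposition of M: I[1,1], I[1,2]^2, I[3,3], I[3,4], I[4,4].
HN type (ℓ=3): μ^(1)=7; μ^(2)=5/2; μ^(3)=-2

((0, 0, 1, 0); (0, 0, 1, 1); (3, 2, 0, 1))


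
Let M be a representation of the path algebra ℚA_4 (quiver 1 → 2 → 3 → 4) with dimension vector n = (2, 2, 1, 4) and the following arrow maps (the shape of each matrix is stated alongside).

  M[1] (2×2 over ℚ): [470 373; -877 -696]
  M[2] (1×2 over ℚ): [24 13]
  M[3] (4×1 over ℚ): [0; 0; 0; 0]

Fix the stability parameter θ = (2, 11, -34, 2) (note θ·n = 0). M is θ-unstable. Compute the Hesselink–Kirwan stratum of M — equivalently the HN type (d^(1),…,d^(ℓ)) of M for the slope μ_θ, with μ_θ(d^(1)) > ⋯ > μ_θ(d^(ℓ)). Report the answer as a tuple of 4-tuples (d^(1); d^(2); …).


Barcode: M ≅ I[1,2], I[1,3], I[4,4]^4. HN layers by μ_θ (3 steps, strictly decreasing):
  μ^(1)=11; μ^(2)=2; μ^(3)=-7

((0, 1, 0, 0); (1, 0, 0, 4); (1, 1, 1, 0))


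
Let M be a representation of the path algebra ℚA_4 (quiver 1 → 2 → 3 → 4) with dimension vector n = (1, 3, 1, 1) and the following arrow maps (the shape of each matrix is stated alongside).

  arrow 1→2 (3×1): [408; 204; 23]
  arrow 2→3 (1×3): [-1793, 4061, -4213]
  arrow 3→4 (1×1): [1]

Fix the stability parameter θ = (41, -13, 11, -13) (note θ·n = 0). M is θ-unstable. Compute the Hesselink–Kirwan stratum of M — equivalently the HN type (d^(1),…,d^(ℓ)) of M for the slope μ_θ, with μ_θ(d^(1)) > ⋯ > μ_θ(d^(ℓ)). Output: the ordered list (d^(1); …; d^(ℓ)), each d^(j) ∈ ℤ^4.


Barcode: M ≅ I[1,4], I[2,2]^2. HN layers by μ_θ (2 steps, strictly decreasing):
  μ^(1)=13/2; μ^(2)=-13

((1, 1, 1, 1); (0, 2, 0, 0))


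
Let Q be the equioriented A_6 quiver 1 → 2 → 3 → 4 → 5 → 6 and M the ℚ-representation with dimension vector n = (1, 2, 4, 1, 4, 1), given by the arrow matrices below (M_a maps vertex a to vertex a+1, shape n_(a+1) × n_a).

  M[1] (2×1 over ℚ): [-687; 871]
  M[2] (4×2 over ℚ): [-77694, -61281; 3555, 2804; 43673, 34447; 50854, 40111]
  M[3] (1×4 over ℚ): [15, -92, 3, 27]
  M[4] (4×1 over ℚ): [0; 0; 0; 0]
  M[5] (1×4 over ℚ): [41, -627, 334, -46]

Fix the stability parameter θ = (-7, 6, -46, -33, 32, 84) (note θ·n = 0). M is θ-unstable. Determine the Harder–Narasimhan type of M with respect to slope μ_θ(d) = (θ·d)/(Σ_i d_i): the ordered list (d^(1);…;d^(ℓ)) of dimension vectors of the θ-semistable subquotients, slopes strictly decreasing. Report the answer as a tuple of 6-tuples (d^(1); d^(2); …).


Via rank(M_{q-1}∘⋯∘M_p): M ≅ I[1,4], I[2,3], I[3,3]^2, I[5,5]^3, I[5,6].
μ_θ-semistable layers: μ^(1)=84; μ^(2)=32; μ^(3)=-20; μ^(4)=-46

((0, 0, 0, 0, 0, 1); (0, 0, 0, 0, 4, 0); (1, 2, 2, 1, 0, 0); (0, 0, 2, 0, 0, 0))


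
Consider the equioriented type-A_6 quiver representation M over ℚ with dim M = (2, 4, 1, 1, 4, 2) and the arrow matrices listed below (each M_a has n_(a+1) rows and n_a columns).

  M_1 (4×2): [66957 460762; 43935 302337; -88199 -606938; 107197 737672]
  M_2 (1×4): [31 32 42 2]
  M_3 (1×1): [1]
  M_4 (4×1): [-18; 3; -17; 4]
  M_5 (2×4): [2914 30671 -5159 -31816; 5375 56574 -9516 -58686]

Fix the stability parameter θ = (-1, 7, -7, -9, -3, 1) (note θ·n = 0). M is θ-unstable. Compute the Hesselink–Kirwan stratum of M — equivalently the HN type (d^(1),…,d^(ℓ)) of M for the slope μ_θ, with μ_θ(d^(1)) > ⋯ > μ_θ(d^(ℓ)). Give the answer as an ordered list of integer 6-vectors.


Via rank(M_{q-1}∘⋯∘M_p): M ≅ I[1,2], I[1,5], I[2,2]^2, I[5,5], I[5,6]^2.
μ_θ-semistable layers: μ^(1)=7; μ^(2)=1; μ^(3)=-1; μ^(4)=-13/5; μ^(5)=-3

((0, 3, 0, 0, 0, 0); (0, 0, 0, 0, 0, 2); (1, 0, 0, 0, 0, 0); (1, 1, 1, 1, 1, 0); (0, 0, 0, 0, 3, 0))


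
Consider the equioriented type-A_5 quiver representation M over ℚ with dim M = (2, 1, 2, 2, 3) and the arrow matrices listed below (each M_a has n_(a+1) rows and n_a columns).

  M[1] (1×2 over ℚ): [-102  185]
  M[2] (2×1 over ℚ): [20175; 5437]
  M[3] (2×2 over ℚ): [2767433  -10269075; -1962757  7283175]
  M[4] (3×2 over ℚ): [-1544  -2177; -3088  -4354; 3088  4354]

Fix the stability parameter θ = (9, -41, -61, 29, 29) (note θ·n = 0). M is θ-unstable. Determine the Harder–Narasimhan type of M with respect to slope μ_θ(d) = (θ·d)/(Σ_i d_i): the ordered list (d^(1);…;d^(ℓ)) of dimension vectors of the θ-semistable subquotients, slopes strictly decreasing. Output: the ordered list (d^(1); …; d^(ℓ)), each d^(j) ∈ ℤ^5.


Barcode: M ≅ I[1,1], I[1,3], I[3,5], I[4,4], I[5,5]^2. HN layers by μ_θ (4 steps, strictly decreasing):
  μ^(1)=29; μ^(2)=9; μ^(3)=-31; μ^(4)=-61

((0, 0, 0, 2, 3); (1, 0, 0, 0, 0); (1, 1, 1, 0, 0); (0, 0, 1, 0, 0))


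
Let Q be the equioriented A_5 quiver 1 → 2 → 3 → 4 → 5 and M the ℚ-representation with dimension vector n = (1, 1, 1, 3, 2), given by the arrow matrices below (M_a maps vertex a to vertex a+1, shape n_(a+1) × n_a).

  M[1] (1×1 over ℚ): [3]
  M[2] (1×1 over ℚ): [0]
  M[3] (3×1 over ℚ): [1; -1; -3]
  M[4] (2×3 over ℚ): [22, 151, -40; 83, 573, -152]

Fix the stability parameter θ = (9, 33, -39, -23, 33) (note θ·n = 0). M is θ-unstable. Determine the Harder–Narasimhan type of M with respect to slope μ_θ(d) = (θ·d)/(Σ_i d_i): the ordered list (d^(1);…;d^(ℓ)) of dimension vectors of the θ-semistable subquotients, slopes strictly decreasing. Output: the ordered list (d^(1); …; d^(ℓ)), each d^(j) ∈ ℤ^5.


Barcode: M ≅ I[1,2], I[3,5], I[4,4], I[4,5]. HN layers by μ_θ (4 steps, strictly decreasing):
  μ^(1)=33; μ^(2)=9; μ^(3)=-23; μ^(4)=-39

((0, 1, 0, 0, 2); (1, 0, 0, 0, 0); (0, 0, 0, 3, 0); (0, 0, 1, 0, 0))


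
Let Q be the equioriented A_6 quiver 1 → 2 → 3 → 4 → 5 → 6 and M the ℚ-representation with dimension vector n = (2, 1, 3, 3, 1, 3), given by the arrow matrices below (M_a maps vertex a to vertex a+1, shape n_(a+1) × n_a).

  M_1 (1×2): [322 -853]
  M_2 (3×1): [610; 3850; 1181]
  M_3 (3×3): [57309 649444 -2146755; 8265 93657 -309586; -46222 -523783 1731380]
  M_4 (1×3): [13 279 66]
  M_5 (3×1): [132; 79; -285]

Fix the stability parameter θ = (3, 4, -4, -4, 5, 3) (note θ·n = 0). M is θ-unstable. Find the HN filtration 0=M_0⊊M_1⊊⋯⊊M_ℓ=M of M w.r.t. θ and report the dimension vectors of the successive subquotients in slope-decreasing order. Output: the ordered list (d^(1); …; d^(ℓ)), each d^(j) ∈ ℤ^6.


Via rank(M_{q-1}∘⋯∘M_p): M ≅ I[1,1], I[1,6], I[3,4]^2, I[6,6]^2.
μ_θ-semistable layers: μ^(1)=4; μ^(2)=3; μ^(3)=-1/4; μ^(4)=-4

((0, 0, 0, 0, 1, 1); (1, 0, 0, 0, 0, 2); (1, 1, 1, 1, 0, 0); (0, 0, 2, 2, 0, 0))


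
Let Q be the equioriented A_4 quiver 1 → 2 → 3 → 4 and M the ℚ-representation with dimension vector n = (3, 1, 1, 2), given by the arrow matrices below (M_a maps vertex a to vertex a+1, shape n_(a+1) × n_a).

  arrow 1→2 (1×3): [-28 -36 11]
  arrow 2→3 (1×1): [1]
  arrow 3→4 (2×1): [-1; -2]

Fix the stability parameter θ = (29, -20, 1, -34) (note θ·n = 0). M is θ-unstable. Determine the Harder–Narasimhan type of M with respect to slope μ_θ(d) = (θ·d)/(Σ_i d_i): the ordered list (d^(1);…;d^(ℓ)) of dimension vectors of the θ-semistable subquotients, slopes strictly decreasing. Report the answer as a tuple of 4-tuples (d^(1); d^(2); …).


Interval decomposition of M: I[1,1]^2, I[1,4], I[4,4].
HN type (ℓ=3): μ^(1)=29; μ^(2)=-6; μ^(3)=-34

((2, 0, 0, 0); (1, 1, 1, 1); (0, 0, 0, 1))


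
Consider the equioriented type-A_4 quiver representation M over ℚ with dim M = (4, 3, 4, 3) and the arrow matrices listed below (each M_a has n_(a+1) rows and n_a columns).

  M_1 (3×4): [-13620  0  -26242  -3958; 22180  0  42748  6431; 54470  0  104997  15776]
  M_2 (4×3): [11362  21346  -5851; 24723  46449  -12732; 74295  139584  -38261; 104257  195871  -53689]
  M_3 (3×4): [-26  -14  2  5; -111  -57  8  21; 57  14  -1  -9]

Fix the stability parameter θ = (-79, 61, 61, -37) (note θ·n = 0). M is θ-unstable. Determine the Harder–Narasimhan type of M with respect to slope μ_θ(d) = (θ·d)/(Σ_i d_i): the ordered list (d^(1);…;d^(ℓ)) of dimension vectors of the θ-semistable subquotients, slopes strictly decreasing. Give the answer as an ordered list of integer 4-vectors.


Barcode: M ≅ I[1,1]^2, I[1,3], I[1,4], I[2,4], I[3,4]. HN layers by μ_θ (4 steps, strictly decreasing):
  μ^(1)=61; μ^(2)=85/3; μ^(3)=12; μ^(4)=-79

((0, 1, 1, 0); (0, 2, 2, 2); (0, 0, 1, 1); (4, 0, 0, 0))


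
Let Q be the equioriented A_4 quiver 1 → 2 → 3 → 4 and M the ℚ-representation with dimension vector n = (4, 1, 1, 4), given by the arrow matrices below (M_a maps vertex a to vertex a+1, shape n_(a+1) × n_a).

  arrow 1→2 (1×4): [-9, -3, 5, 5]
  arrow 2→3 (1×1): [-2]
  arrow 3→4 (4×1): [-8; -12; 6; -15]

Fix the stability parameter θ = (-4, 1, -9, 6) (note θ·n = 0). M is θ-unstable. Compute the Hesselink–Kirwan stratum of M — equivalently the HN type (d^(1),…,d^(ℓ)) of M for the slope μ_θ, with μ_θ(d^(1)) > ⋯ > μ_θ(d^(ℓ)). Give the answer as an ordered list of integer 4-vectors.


Via rank(M_{q-1}∘⋯∘M_p): M ≅ I[1,1]^3, I[1,4], I[4,4]^3.
μ_θ-semistable layers: μ^(1)=6; μ^(2)=-4

((0, 0, 0, 4); (4, 1, 1, 0))


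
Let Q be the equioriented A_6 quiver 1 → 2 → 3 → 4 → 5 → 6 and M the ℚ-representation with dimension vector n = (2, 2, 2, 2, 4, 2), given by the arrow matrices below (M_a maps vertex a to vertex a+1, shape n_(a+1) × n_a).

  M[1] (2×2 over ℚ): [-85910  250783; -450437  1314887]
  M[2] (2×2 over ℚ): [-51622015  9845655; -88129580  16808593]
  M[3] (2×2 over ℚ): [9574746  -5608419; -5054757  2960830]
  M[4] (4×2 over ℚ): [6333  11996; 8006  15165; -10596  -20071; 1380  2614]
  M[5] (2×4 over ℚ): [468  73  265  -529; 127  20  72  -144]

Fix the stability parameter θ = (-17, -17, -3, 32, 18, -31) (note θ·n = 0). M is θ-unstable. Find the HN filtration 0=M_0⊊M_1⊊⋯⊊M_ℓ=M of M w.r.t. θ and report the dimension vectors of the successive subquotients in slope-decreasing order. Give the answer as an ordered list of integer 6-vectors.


Barcode: M ≅ I[1,5], I[1,6], I[5,5], I[5,6]. HN layers by μ_θ (6 steps, strictly decreasing):
  μ^(1)=25; μ^(2)=18; μ^(3)=19/3; μ^(4)=-3; μ^(5)=-13/2; μ^(6)=-17

((0, 0, 0, 1, 1, 0); (0, 0, 0, 0, 1, 0); (0, 0, 0, 1, 1, 1); (0, 0, 2, 0, 0, 0); (0, 0, 0, 0, 1, 1); (2, 2, 0, 0, 0, 0))


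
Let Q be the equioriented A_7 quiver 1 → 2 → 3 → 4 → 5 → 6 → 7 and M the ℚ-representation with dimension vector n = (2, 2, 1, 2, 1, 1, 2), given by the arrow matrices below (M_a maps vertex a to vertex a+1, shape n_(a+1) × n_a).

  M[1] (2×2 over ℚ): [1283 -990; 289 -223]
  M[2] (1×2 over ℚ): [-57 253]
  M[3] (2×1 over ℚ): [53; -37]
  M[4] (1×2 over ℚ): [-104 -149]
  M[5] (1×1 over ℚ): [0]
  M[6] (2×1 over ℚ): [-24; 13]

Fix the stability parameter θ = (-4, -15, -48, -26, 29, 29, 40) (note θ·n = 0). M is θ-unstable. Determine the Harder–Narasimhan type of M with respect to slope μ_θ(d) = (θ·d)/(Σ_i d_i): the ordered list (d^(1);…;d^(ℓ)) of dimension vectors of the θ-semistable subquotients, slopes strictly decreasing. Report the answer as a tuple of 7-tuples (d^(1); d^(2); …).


Interval decomposition of M: I[1,2], I[1,5], I[4,4], I[6,7], I[7,7].
HN type (ℓ=5): μ^(1)=40; μ^(2)=29; μ^(3)=-19/2; μ^(4)=-93/4; μ^(5)=-26

((0, 0, 0, 0, 0, 0, 2); (0, 0, 0, 0, 1, 1, 0); (1, 1, 0, 0, 0, 0, 0); (1, 1, 1, 1, 0, 0, 0); (0, 0, 0, 1, 0, 0, 0))


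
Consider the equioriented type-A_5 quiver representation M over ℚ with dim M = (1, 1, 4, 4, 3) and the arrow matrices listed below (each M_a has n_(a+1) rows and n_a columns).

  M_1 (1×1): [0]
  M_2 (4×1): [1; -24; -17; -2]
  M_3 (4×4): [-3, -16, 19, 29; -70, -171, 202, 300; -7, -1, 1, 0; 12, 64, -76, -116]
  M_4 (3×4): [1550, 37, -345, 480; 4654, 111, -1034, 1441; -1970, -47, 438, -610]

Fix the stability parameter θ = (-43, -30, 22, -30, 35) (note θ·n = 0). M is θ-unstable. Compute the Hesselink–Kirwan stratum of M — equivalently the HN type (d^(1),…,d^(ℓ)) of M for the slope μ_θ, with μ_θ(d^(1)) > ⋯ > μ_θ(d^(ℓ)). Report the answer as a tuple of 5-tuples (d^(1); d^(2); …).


Barcode: M ≅ I[1,1], I[2,3], I[3,4], I[3,5]^2, I[4,5]. HN layers by μ_θ (5 steps, strictly decreasing):
  μ^(1)=35; μ^(2)=22; μ^(3)=-4; μ^(4)=-30; μ^(5)=-43

((0, 0, 0, 0, 3); (0, 0, 1, 0, 0); (0, 0, 3, 3, 0); (0, 1, 0, 1, 0); (1, 0, 0, 0, 0))


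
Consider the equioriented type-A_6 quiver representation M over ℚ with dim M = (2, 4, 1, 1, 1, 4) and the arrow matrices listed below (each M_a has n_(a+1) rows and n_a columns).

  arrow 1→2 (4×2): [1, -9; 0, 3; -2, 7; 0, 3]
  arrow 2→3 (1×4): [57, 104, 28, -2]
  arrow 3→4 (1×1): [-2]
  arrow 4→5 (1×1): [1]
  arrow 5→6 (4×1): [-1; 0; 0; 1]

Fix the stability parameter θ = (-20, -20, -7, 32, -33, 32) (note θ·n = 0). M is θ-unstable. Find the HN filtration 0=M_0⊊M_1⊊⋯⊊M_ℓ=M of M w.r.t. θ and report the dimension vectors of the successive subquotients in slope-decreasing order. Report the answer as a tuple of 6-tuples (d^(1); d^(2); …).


Barcode: M ≅ I[1,2], I[1,6], I[2,2]^2, I[6,6]^3. HN layers by μ_θ (4 steps, strictly decreasing):
  μ^(1)=32; μ^(2)=-1/2; μ^(3)=-7; μ^(4)=-20

((0, 0, 0, 0, 0, 4); (0, 0, 0, 1, 1, 0); (0, 0, 1, 0, 0, 0); (2, 4, 0, 0, 0, 0))


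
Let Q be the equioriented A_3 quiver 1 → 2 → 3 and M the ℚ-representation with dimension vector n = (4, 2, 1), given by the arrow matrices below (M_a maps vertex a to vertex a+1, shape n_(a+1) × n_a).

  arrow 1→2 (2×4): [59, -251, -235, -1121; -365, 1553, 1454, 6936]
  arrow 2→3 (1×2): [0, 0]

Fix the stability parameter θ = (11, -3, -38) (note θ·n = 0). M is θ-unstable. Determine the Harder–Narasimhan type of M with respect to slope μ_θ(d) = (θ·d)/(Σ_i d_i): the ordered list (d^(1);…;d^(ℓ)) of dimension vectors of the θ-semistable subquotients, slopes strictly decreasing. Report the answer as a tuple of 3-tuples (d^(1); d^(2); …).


Via rank(M_{q-1}∘⋯∘M_p): M ≅ I[1,1]^2, I[1,2]^2, I[3,3].
μ_θ-semistable layers: μ^(1)=11; μ^(2)=4; μ^(3)=-38

((2, 0, 0); (2, 2, 0); (0, 0, 1))


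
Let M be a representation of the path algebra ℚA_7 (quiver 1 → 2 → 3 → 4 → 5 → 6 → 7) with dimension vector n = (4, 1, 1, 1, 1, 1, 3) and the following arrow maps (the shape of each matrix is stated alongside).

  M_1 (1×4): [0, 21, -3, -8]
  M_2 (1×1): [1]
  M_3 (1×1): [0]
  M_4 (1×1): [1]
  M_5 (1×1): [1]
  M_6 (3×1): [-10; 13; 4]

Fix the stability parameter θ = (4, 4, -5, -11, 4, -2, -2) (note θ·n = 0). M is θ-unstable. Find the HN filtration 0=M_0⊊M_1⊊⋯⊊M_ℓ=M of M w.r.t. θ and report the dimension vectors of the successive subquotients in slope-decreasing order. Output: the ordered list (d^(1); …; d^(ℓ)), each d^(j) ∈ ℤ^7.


Interval decomposition of M: I[1,1]^3, I[1,3], I[4,7], I[7,7]^2.
HN type (ℓ=5): μ^(1)=4; μ^(2)=1; μ^(3)=0; μ^(4)=-2; μ^(5)=-11

((3, 0, 0, 0, 0, 0, 0); (1, 1, 1, 0, 0, 0, 0); (0, 0, 0, 0, 1, 1, 1); (0, 0, 0, 0, 0, 0, 2); (0, 0, 0, 1, 0, 0, 0))


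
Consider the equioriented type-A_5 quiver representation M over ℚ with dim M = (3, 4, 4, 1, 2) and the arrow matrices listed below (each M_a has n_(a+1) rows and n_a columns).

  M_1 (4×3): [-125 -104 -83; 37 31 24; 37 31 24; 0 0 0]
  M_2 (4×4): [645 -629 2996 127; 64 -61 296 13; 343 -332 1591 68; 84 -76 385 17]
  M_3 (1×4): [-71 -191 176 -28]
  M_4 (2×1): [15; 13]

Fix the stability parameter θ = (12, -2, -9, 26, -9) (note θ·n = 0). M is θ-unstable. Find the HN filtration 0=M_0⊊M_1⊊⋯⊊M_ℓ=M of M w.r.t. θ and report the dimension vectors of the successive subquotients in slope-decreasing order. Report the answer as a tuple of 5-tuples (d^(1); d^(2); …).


Barcode: M ≅ I[1,1], I[1,3], I[1,5], I[2,3]^2, I[5,5]. HN layers by μ_θ (5 steps, strictly decreasing):
  μ^(1)=12; μ^(2)=17/2; μ^(3)=1/3; μ^(4)=-11/2; μ^(5)=-9

((1, 0, 0, 0, 0); (0, 0, 0, 1, 1); (2, 2, 2, 0, 0); (0, 2, 2, 0, 0); (0, 0, 0, 0, 1))


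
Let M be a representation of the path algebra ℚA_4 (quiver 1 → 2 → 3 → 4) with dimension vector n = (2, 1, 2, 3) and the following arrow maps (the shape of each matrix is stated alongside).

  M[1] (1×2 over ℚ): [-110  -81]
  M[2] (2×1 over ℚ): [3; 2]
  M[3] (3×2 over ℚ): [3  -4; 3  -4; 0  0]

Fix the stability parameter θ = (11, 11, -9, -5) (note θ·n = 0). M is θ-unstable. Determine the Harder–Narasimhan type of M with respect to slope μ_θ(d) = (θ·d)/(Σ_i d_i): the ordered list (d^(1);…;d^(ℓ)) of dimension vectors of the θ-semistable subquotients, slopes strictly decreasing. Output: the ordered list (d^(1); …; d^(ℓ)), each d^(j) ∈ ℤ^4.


Interval decomposition of M: I[1,1], I[1,4], I[3,3], I[4,4]^2.
HN type (ℓ=4): μ^(1)=11; μ^(2)=2; μ^(3)=-5; μ^(4)=-9

((1, 0, 0, 0); (1, 1, 1, 1); (0, 0, 0, 2); (0, 0, 1, 0))


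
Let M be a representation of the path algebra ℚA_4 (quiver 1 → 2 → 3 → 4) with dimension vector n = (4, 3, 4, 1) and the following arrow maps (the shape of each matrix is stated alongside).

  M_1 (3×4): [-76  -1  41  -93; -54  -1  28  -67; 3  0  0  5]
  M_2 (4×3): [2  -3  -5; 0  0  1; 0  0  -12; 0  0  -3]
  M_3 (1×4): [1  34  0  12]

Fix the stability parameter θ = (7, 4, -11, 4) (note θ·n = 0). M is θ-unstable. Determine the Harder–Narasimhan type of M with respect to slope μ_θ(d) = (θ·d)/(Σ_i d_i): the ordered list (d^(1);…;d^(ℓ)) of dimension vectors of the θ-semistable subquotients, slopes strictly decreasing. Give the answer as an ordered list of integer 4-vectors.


Interval decomposition of M: I[1,1], I[1,2], I[1,3], I[1,4], I[3,3]^2.
HN type (ℓ=5): μ^(1)=7; μ^(2)=11/2; μ^(3)=4; μ^(4)=0; μ^(5)=-11

((1, 0, 0, 0); (1, 1, 0, 0); (0, 0, 0, 1); (2, 2, 2, 0); (0, 0, 2, 0))


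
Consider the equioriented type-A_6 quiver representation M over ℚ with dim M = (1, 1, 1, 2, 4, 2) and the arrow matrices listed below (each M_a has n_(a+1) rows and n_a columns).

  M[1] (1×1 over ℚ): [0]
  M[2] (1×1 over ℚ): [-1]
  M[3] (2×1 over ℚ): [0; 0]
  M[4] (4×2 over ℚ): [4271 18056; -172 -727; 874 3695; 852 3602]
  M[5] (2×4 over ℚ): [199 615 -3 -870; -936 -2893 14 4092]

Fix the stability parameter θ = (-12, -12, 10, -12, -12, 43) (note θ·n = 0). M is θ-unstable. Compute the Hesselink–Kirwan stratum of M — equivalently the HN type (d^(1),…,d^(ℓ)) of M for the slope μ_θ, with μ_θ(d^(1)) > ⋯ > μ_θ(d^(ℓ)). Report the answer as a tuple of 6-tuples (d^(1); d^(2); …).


Via rank(M_{q-1}∘⋯∘M_p): M ≅ I[1,1], I[2,3], I[4,6]^2, I[5,5]^2.
μ_θ-semistable layers: μ^(1)=43; μ^(2)=10; μ^(3)=-12

((0, 0, 0, 0, 0, 2); (0, 0, 1, 0, 0, 0); (1, 1, 0, 2, 4, 0))


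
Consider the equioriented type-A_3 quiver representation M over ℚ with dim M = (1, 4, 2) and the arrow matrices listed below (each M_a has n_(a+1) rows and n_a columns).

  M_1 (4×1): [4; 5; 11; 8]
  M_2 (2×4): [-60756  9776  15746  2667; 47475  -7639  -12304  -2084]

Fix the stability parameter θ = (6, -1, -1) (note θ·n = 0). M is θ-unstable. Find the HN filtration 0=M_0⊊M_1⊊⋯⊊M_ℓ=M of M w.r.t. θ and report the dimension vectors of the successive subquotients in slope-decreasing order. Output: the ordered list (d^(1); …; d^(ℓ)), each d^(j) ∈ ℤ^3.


Via rank(M_{q-1}∘⋯∘M_p): M ≅ I[1,3], I[2,2]^2, I[2,3].
μ_θ-semistable layers: μ^(1)=4/3; μ^(2)=-1

((1, 1, 1); (0, 3, 1))


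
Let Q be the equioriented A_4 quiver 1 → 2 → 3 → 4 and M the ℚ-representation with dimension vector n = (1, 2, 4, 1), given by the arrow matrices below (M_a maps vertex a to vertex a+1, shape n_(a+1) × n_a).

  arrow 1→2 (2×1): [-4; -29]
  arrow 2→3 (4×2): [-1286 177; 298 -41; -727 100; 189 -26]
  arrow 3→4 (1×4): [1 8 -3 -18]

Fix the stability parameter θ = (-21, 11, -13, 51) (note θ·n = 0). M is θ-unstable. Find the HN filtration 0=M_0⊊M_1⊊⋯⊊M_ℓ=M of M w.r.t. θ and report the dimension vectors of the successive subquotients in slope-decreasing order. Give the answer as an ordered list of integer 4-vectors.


Interval decomposition of M: I[1,4], I[2,3], I[3,3]^2.
HN type (ℓ=4): μ^(1)=51; μ^(2)=-1; μ^(3)=-13; μ^(4)=-21

((0, 0, 0, 1); (0, 2, 2, 0); (0, 0, 2, 0); (1, 0, 0, 0))


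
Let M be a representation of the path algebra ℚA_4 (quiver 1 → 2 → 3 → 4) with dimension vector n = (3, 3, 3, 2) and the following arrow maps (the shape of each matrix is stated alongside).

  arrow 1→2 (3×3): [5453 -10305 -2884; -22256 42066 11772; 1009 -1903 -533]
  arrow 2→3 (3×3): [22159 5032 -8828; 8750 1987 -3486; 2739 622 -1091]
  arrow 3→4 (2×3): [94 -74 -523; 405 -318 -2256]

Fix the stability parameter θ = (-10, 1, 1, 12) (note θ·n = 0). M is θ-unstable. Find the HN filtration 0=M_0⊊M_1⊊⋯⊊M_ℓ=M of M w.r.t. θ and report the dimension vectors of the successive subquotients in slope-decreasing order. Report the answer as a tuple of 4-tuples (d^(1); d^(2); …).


Via rank(M_{q-1}∘⋯∘M_p): M ≅ I[1,3], I[1,4]^2.
μ_θ-semistable layers: μ^(1)=12; μ^(2)=1; μ^(3)=-10

((0, 0, 0, 2); (0, 3, 3, 0); (3, 0, 0, 0))


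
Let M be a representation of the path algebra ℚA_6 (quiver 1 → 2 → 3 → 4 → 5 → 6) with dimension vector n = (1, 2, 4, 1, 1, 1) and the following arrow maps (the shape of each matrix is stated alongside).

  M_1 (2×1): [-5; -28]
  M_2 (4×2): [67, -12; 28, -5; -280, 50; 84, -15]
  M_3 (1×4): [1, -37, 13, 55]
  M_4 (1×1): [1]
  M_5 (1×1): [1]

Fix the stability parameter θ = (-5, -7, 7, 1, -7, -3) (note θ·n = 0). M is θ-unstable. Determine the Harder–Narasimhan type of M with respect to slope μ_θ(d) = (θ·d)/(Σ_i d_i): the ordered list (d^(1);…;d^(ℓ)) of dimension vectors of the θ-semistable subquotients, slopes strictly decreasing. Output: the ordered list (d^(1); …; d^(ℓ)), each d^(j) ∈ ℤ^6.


Barcode: M ≅ I[1,6], I[2,3], I[3,3]^2. HN layers by μ_θ (4 steps, strictly decreasing):
  μ^(1)=7; μ^(2)=-1/2; μ^(3)=-6; μ^(4)=-7

((0, 0, 3, 0, 0, 0); (0, 0, 1, 1, 1, 1); (1, 1, 0, 0, 0, 0); (0, 1, 0, 0, 0, 0))


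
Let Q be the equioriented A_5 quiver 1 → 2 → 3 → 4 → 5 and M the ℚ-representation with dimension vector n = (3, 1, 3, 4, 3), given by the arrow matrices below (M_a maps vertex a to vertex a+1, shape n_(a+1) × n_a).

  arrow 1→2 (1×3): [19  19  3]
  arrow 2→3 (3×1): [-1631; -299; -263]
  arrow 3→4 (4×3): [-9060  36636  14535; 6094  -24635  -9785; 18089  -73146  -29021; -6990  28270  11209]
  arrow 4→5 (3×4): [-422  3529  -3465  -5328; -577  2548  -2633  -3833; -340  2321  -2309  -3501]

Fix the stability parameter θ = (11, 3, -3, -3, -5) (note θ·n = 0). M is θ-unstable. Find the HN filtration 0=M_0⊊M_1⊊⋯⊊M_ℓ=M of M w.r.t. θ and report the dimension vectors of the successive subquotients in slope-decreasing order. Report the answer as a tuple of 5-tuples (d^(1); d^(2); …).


Barcode: M ≅ I[1,1]^2, I[1,5], I[3,5]^2, I[4,4]. HN layers by μ_θ (4 steps, strictly decreasing):
  μ^(1)=11; μ^(2)=3/5; μ^(3)=-3; μ^(4)=-11/3

((2, 0, 0, 0, 0); (1, 1, 1, 1, 1); (0, 0, 0, 1, 0); (0, 0, 2, 2, 2))


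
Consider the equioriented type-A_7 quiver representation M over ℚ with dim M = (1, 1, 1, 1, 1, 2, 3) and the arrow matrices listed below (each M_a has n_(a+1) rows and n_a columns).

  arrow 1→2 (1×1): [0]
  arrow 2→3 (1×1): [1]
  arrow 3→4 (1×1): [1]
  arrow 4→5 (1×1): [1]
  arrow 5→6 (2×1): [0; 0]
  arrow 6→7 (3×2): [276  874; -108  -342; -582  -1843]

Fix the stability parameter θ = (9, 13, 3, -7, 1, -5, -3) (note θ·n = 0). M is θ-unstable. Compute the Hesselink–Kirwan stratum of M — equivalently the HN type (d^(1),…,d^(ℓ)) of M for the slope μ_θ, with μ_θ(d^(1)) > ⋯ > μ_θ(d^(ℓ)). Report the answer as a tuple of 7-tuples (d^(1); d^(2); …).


Via rank(M_{q-1}∘⋯∘M_p): M ≅ I[1,1], I[2,5], I[6,6], I[6,7], I[7,7]^2.
μ_θ-semistable layers: μ^(1)=9; μ^(2)=5/2; μ^(3)=-3; μ^(4)=-5

((1, 0, 0, 0, 0, 0, 0); (0, 1, 1, 1, 1, 0, 0); (0, 0, 0, 0, 0, 0, 3); (0, 0, 0, 0, 0, 2, 0))


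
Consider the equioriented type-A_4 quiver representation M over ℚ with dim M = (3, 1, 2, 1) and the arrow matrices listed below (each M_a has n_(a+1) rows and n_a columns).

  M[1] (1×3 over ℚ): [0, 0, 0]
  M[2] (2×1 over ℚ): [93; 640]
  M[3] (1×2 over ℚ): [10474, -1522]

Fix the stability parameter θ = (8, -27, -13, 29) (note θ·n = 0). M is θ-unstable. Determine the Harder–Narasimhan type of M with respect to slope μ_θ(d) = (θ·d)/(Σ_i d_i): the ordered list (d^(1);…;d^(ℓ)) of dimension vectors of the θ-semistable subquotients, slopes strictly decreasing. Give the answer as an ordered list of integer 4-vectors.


Barcode: M ≅ I[1,1]^3, I[2,4], I[3,3]. HN layers by μ_θ (4 steps, strictly decreasing):
  μ^(1)=29; μ^(2)=8; μ^(3)=-13; μ^(4)=-27

((0, 0, 0, 1); (3, 0, 0, 0); (0, 0, 2, 0); (0, 1, 0, 0))


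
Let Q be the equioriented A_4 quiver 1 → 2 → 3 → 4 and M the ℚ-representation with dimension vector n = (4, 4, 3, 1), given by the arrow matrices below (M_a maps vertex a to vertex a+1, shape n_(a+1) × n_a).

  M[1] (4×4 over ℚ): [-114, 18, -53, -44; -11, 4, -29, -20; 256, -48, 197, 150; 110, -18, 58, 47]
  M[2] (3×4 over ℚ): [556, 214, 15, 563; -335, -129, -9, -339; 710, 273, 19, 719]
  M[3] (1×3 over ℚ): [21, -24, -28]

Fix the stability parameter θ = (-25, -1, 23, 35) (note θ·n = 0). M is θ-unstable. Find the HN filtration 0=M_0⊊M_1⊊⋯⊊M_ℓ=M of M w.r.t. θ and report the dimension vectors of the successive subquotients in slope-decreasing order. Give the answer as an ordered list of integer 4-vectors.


Interval decomposition of M: I[1,2], I[1,3]^2, I[1,4].
HN type (ℓ=4): μ^(1)=35; μ^(2)=23; μ^(3)=-1; μ^(4)=-25

((0, 0, 0, 1); (0, 0, 3, 0); (0, 4, 0, 0); (4, 0, 0, 0))


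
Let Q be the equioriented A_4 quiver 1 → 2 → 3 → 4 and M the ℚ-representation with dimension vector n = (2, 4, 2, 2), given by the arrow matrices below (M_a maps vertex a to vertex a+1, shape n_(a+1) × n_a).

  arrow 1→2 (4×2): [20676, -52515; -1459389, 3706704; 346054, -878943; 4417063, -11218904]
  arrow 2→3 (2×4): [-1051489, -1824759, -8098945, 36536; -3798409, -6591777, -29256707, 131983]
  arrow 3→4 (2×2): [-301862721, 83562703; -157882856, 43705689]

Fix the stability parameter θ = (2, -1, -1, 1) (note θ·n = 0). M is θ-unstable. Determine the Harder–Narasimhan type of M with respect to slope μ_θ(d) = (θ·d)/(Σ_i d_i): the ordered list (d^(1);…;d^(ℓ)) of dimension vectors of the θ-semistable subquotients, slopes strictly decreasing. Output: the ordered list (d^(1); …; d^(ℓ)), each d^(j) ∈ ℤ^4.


Via rank(M_{q-1}∘⋯∘M_p): M ≅ I[1,2], I[1,4], I[2,2], I[2,4].
μ_θ-semistable layers: μ^(1)=1; μ^(2)=1/2; μ^(3)=0; μ^(4)=-1

((0, 0, 0, 2); (1, 1, 0, 0); (1, 1, 1, 0); (0, 2, 1, 0))


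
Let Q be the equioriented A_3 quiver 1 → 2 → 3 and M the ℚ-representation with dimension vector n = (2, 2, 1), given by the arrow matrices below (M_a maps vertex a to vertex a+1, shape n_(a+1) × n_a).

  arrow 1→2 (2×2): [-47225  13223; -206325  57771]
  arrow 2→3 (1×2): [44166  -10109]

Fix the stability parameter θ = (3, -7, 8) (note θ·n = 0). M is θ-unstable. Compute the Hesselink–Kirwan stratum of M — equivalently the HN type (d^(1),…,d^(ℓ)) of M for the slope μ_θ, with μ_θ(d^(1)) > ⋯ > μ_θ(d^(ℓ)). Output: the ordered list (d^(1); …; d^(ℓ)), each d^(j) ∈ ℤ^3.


Interval decomposition of M: I[1,1], I[1,3], I[2,2].
HN type (ℓ=4): μ^(1)=8; μ^(2)=3; μ^(3)=-2; μ^(4)=-7

((0, 0, 1); (1, 0, 0); (1, 1, 0); (0, 1, 0))


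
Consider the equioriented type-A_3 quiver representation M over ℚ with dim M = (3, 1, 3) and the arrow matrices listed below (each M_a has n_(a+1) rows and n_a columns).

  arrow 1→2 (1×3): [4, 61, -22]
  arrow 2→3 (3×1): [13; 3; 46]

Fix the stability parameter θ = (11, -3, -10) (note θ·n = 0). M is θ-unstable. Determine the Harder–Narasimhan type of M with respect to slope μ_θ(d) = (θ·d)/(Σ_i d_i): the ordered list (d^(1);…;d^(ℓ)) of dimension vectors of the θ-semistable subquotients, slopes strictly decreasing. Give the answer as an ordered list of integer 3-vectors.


Interval decomposition of M: I[1,1]^2, I[1,3], I[3,3]^2.
HN type (ℓ=3): μ^(1)=11; μ^(2)=-2/3; μ^(3)=-10

((2, 0, 0); (1, 1, 1); (0, 0, 2))


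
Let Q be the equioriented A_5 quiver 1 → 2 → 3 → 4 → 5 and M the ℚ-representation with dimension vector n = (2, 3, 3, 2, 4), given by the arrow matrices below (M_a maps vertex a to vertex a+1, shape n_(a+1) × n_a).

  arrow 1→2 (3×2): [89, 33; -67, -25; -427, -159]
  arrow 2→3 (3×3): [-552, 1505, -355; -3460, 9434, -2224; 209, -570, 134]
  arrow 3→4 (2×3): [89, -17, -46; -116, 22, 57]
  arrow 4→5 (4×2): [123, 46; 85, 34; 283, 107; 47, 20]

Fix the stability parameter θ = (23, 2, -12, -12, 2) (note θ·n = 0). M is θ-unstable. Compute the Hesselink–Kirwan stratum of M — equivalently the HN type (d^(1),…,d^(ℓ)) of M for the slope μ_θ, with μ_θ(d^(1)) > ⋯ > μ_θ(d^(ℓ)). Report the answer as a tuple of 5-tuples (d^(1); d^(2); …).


Interval decomposition of M: I[1,5]^2, I[2,3], I[5,5]^2.
HN type (ℓ=3): μ^(1)=2; μ^(2)=1/4; μ^(3)=-5

((0, 0, 0, 0, 4); (2, 2, 2, 2, 0); (0, 1, 1, 0, 0))


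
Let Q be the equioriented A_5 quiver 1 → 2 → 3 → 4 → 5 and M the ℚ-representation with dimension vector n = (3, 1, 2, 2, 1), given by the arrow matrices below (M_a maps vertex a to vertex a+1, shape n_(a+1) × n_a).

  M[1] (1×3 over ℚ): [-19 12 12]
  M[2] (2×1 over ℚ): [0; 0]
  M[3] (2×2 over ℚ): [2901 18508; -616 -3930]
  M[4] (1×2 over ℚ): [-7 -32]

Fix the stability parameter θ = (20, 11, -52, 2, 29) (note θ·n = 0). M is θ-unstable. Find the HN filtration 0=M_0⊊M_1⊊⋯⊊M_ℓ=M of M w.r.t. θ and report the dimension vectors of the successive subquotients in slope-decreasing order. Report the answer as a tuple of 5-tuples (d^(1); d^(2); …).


Interval decomposition of M: I[1,1]^2, I[1,2], I[3,4], I[3,5].
HN type (ℓ=5): μ^(1)=29; μ^(2)=20; μ^(3)=31/2; μ^(4)=2; μ^(5)=-52

((0, 0, 0, 0, 1); (2, 0, 0, 0, 0); (1, 1, 0, 0, 0); (0, 0, 0, 2, 0); (0, 0, 2, 0, 0))


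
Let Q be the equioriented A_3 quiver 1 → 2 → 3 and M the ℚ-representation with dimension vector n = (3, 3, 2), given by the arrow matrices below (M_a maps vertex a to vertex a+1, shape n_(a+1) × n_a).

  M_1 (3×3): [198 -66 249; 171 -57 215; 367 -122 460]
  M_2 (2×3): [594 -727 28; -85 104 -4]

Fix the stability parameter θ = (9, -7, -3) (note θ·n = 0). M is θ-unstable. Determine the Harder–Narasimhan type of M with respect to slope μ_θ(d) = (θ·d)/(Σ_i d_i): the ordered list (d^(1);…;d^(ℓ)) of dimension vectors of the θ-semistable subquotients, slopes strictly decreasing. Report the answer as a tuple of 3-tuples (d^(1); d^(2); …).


Interval decomposition of M: I[1,2], I[1,3]^2.
HN type (ℓ=2): μ^(1)=1; μ^(2)=-1/3

((1, 1, 0); (2, 2, 2))
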